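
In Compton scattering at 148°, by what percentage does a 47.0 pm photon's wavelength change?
9.5403%

Calculate the Compton shift:
Δλ = λ_C(1 - cos(148°))
Δλ = 2.4263 × (1 - cos(148°))
Δλ = 2.4263 × 1.8480
Δλ = 4.4839 pm

Percentage change:
(Δλ/λ₀) × 100 = (4.4839/47.0) × 100
= 9.5403%

(Intermediate values are shown rounded; full precision is carried through to the final answer.)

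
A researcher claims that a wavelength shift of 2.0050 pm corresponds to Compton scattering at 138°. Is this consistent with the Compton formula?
No, inconsistent

Calculate the expected shift for θ = 138°:

Δλ_expected = λ_C(1 - cos(138°))
Δλ_expected = 2.4263 × (1 - cos(138°))
Δλ_expected = 2.4263 × 1.7431
Δλ_expected = 4.2294 pm

Given shift: 2.0050 pm
Expected shift: 4.2294 pm
Difference: 2.2244 pm

The values do not match. The given shift corresponds to θ ≈ 80.0°, not 138°.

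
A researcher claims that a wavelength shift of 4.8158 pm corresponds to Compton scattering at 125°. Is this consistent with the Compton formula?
No, inconsistent

Calculate the expected shift for θ = 125°:

Δλ_expected = λ_C(1 - cos(125°))
Δλ_expected = 2.4263 × (1 - cos(125°))
Δλ_expected = 2.4263 × 1.5736
Δλ_expected = 3.8180 pm

Given shift: 4.8158 pm
Expected shift: 3.8180 pm
Difference: 0.9978 pm

The values do not match. The given shift corresponds to θ ≈ 170.0°, not 125°.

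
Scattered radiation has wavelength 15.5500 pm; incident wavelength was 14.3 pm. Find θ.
61.00°

First find the wavelength shift:
Δλ = λ' - λ = 15.5500 - 14.3 = 1.2500 pm

Using Δλ = λ_C(1 - cos θ), with λ_C = h/(m_e·c) ≈ 2.42631024 pm:
cos θ = 1 - Δλ/λ_C
cos θ = 1 - 1.2500/2.42631024
cos θ = 0.484814

θ = arccos(0.484814)
θ = 61.00°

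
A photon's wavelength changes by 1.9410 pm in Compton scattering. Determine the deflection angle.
78.46°

From the Compton formula Δλ = λ_C(1 - cos θ), we can solve for θ:

cos θ = 1 - Δλ/λ_C

Given:
- Δλ = 1.9410 pm
- λ_C = h/(m_e·c) ≈ 2.42631024 pm

cos θ = 1 - 1.9410/2.42631024
cos θ = 1 - 0.799980
cos θ = 0.200020

θ = arccos(0.200020)
θ = 78.46°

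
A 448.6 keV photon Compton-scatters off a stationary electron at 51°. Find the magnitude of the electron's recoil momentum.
1.8872e-22 kg·m/s

The electron is initially at rest, so by conservation of momentum:
p⃗_e = p⃗₀ − p⃗'  (incident photon momentum minus scattered photon momentum)

Photon momentum magnitudes (p = h/λ = E/c):
λ₀ = hc/E₀ = 2.7638 pm → p₀ = h/λ₀ = 2.3974e-22 kg·m/s
Δλ = λ_C(1 − cos 51°) = 0.8994 pm
λ' = 3.6632 pm → p' = h/λ' = 1.8088e-22 kg·m/s

The scattered photon makes angle θ = 51° with the incident direction, so by the law of cosines:
|p⃗_e|² = p₀² + p'² − 2p₀p'cos θ
|p⃗_e|² = (2.3974e-22)² + (1.8088e-22)² − 2·2.3974e-22·1.8088e-22·cos(51°)
|p⃗_e| = 1.8872e-22 kg·m/s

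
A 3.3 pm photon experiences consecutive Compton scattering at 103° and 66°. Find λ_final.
7.7116 pm

Apply Compton shift twice:

First scattering at θ₁ = 103°:
Δλ₁ = λ_C(1 - cos(103°))
Δλ₁ = 2.4263 × 1.2250
Δλ₁ = 2.9721 pm

After first scattering:
λ₁ = 3.3 + 2.9721 = 6.2721 pm

Second scattering at θ₂ = 66°:
Δλ₂ = λ_C(1 - cos(66°))
Δλ₂ = 2.4263 × 0.5933
Δλ₂ = 1.4394 pm

Final wavelength:
λ₂ = 6.2721 + 1.4394 = 7.7116 pm

Total shift: Δλ_total = 2.9721 + 1.4394 = 4.4116 pm

(Intermediate values are shown rounded; full precision is carried through to the final answer.)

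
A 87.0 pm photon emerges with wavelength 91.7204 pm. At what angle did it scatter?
161.00°

First find the wavelength shift:
Δλ = λ' - λ = 91.7204 - 87.0 = 4.7204 pm

Using Δλ = λ_C(1 - cos θ), with λ_C = h/(m_e·c) ≈ 2.42631024 pm:
cos θ = 1 - Δλ/λ_C
cos θ = 1 - 4.7204/2.42631024
cos θ = -0.945506

θ = arccos(-0.945506)
θ = 161.00°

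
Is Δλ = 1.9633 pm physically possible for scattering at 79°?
Yes, consistent

Calculate the expected shift for θ = 79°:

Δλ_expected = λ_C(1 - cos(79°))
Δλ_expected = 2.4263 × (1 - cos(79°))
Δλ_expected = 2.4263 × 0.8092
Δλ_expected = 1.9633 pm

Given shift: 1.9633 pm
Expected shift: 1.9633 pm
Difference: 0.0000 pm

The values match. This is consistent with Compton scattering at the stated angle.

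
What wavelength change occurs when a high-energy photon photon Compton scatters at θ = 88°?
2.3416 pm

Using the Compton scattering formula:
Δλ = λ_C(1 - cos θ)

where λ_C = h/(m_e·c) ≈ 2.4263 pm is the Compton wavelength of an electron.

For θ = 88°:
cos(88°) = 0.0349
1 - cos(88°) = 0.9651

Δλ = 2.4263 × 0.9651
Δλ = 2.3416 pm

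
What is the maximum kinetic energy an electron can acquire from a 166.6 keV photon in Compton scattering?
65.7560 keV

Maximum energy transfer occurs at θ = 180° (backscattering).

Initial photon: E₀ = 166.6 keV → λ₀ = 7.4420 pm

Maximum Compton shift (at 180°):
Δλ_max = 2λ_C = 2 × 2.4263 = 4.8526 pm

Final wavelength:
λ' = 7.4420 + 4.8526 = 12.2946 pm

Minimum photon energy (maximum energy to electron):
E'_min = hc/λ' = 100.8440 keV

Maximum electron kinetic energy:
K_max = E₀ - E'_min = 166.6000 - 100.8440 = 65.7560 keV

(Intermediate values are shown rounded; full precision is carried through to the final answer.)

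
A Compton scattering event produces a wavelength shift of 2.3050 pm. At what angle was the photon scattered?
87.13°

From the Compton formula Δλ = λ_C(1 - cos θ), we can solve for θ:

cos θ = 1 - Δλ/λ_C

Given:
- Δλ = 2.3050 pm
- λ_C = h/(m_e·c) ≈ 2.42631024 pm

cos θ = 1 - 2.3050/2.42631024
cos θ = 1 - 0.950002
cos θ = 0.049998

θ = arccos(0.049998)
θ = 87.13°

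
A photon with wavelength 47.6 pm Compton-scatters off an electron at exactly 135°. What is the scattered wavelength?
51.7420 pm

Using the Compton formula: λ' = λ + λ_C(1 − cos θ)

For θ = 135°, cos θ = -√2/2 (exact) ≈ -0.7071, so:
1 − cos 135° = 1 − (-√2/2) ≈ 1.7071

Δλ = λ_C × 1.7071 = 2.4263 × 1.7071 = 4.1420 pm

λ' = 47.6 + 4.1420 = 51.7420 pm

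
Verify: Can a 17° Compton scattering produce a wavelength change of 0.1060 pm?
Yes, consistent

Calculate the expected shift for θ = 17°:

Δλ_expected = λ_C(1 - cos(17°))
Δλ_expected = 2.4263 × (1 - cos(17°))
Δλ_expected = 2.4263 × 0.0437
Δλ_expected = 0.1060 pm

Given shift: 0.1060 pm
Expected shift: 0.1060 pm
Difference: 0.0000 pm

The values match. This is consistent with Compton scattering at the stated angle.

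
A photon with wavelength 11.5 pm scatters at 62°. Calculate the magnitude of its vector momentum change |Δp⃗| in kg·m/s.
5.6582e-23 kg·m/s

Photon momentum magnitude is p = h/λ.

Initial momentum:
p₀ = h/λ = 6.6261e-34/1.1500e-11 = 5.7618e-23 kg·m/s

After scattering:
λ' = λ + Δλ = 11.5 + 1.2872 = 12.7872 pm
p' = h/λ' = 6.6261e-34/1.2787e-11 = 5.1818e-23 kg·m/s

Momentum is a vector; the scattered photon's direction makes angle θ = 62° with the incident direction. The magnitude of the vector change Δp⃗ = p⃗₀ − p⃗' is found from the law of cosines:
|Δp⃗|² = p₀² + p'² − 2p₀p'cos θ
|Δp⃗|² = (5.7618e-23)² + (5.1818e-23)² − 2·5.7618e-23·5.1818e-23·cos(62°)
|Δp⃗| = 5.6582e-23 kg·m/s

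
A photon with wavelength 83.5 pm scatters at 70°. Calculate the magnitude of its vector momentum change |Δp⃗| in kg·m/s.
9.0186e-24 kg·m/s

Photon momentum magnitude is p = h/λ.

Initial momentum:
p₀ = h/λ = 6.6261e-34/8.3500e-11 = 7.9354e-24 kg·m/s

After scattering:
λ' = λ + Δλ = 83.5 + 1.5965 = 85.0965 pm
p' = h/λ' = 6.6261e-34/8.5096e-11 = 7.7865e-24 kg·m/s

Momentum is a vector; the scattered photon's direction makes angle θ = 70° with the incident direction. The magnitude of the vector change Δp⃗ = p⃗₀ − p⃗' is found from the law of cosines:
|Δp⃗|² = p₀² + p'² − 2p₀p'cos θ
|Δp⃗|² = (7.9354e-24)² + (7.7865e-24)² − 2·7.9354e-24·7.7865e-24·cos(70°)
|Δp⃗| = 9.0186e-24 kg·m/s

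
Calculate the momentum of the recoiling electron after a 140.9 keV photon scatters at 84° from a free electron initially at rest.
9.1469e-23 kg·m/s

The electron is initially at rest, so by conservation of momentum:
p⃗_e = p⃗₀ − p⃗'  (incident photon momentum minus scattered photon momentum)

Photon momentum magnitudes (p = h/λ = E/c):
λ₀ = hc/E₀ = 8.7994 pm → p₀ = h/λ₀ = 7.5301e-23 kg·m/s
Δλ = λ_C(1 − cos 84°) = 2.1727 pm
λ' = 10.9721 pm → p' = h/λ' = 6.0390e-23 kg·m/s

The scattered photon makes angle θ = 84° with the incident direction, so by the law of cosines:
|p⃗_e|² = p₀² + p'² − 2p₀p'cos θ
|p⃗_e|² = (7.5301e-23)² + (6.0390e-23)² − 2·7.5301e-23·6.0390e-23·cos(84°)
|p⃗_e| = 9.1469e-23 kg·m/s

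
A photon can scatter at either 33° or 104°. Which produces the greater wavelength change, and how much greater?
104° produces the larger shift by a factor of 7.698

Calculate both shifts using Δλ = λ_C(1 - cos θ):

For θ₁ = 33°:
Δλ₁ = 2.4263 × (1 - cos(33°))
Δλ₁ = 2.4263 × 0.1613
Δλ₁ = 0.3914 pm

For θ₂ = 104°:
Δλ₂ = 2.4263 × (1 - cos(104°))
Δλ₂ = 2.4263 × 1.2419
Δλ₂ = 3.0133 pm

The 104° angle produces the larger shift.
Ratio: 3.0133/0.3914 = 7.698

(Intermediate values are shown rounded; full precision is carried through to the final answer.)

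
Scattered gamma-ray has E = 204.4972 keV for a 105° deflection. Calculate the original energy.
412.1001 keV

Convert final energy to wavelength (hc ≈ 1239.842 keV·pm):
λ' = hc/E' = 1239.842 / 204.4972 = 6.0629 pm

Calculate the Compton shift:
Δλ = λ_C(1 - cos(105°))
Δλ = 2.4263 × (1 - cos(105°))
Δλ = 3.0543 pm

Initial wavelength:
λ = λ' - Δλ = 6.0629 - 3.0543 = 3.0086 pm

Initial energy:
E = hc/λ = 1239.842 / 3.0086 = 412.1001 keV

(Intermediate values are shown rounded; full precision is carried through to the final answer.)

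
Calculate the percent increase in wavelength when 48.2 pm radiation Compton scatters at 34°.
0.8606%

Calculate the Compton shift:
Δλ = λ_C(1 - cos(34°))
Δλ = 2.4263 × (1 - cos(34°))
Δλ = 2.4263 × 0.1710
Δλ = 0.4148 pm

Percentage change:
(Δλ/λ₀) × 100 = (0.4148/48.2) × 100
= 0.8606%

(Intermediate values are shown rounded; full precision is carried through to the final answer.)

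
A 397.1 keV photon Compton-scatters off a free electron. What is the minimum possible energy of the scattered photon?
155.4688 keV (at θ = 180°)

The scattered photon has minimum energy when its wavelength is maximum, i.e., when the Compton shift Δλ = λ_C(1 − cos θ) is maximum. This occurs at θ = 180° (backscattering), giving Δλ_max = 2λ_C = 4.8526 pm.

Initial wavelength: λ₀ = hc/E₀ = 3.1222 pm
Maximum final wavelength: λ'_max = λ₀ + 2λ_C = 3.1222 + 4.8526 = 7.9749 pm
Minimum final energy: E'_min = hc/λ'_max = 155.4688 keV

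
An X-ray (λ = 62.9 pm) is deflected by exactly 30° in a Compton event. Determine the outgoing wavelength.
63.2251 pm

Using the Compton formula: λ' = λ + λ_C(1 − cos θ)

For θ = 30°, cos θ = √3/2 (exact) ≈ 0.8660, so:
1 − cos 30° = 1 − (√3/2) ≈ 0.1340

Δλ = λ_C × 0.1340 = 2.4263 × 0.1340 = 0.3251 pm

λ' = 62.9 + 0.3251 = 63.2251 pm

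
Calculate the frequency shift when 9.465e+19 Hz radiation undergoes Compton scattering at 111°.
4.827e+19 Hz (decrease)

Convert frequency to wavelength (c = 299792458 m/s):
λ₀ = c/f₀ = 299792458/9.465e+19 = 3.1673794e-12 m = 3.1674 pm

Calculate Compton shift:
Δλ = λ_C(1 - cos(111°)) = 3.2958 pm

Final wavelength:
λ' = λ₀ + Δλ = 3.1674 + 3.2958 = 6.4632 pm

Final frequency:
f' = c/λ' = 299792458/6.4632014e-12 = 4.6384514e+19 Hz

Frequency shift (decrease):
Δf = f₀ - f' = 9.465e+19 - 4.6384514e+19 = 4.827e+19 Hz

(Intermediate values are shown rounded; full precision is carried through to the final answer.)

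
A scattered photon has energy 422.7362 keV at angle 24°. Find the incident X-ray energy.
455.3000 keV

Convert final energy to wavelength (hc ≈ 1239.842 keV·pm):
λ' = hc/E' = 1239.842 / 422.7362 = 2.9329 pm

Calculate the Compton shift:
Δλ = λ_C(1 - cos(24°))
Δλ = 2.4263 × (1 - cos(24°))
Δλ = 0.2098 pm

Initial wavelength:
λ = λ' - Δλ = 2.9329 - 0.2098 = 2.7231 pm

Initial energy:
E = hc/λ = 1239.842 / 2.7231 = 455.3000 keV

(Intermediate values are shown rounded; full precision is carried through to the final answer.)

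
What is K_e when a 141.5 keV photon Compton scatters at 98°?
33.9320 keV

By energy conservation: K_e = E_initial - E_final

First find the scattered photon energy:
Initial wavelength: λ = hc/E = 8.7621 pm
Compton shift: Δλ = λ_C(1 - cos(98°)) = 2.7640 pm
Final wavelength: λ' = 8.7621 + 2.7640 = 11.5261 pm
Final photon energy: E' = hc/λ' = 107.5680 keV

Electron kinetic energy:
K_e = E - E' = 141.5000 - 107.5680 = 33.9320 keV

(Intermediate values are shown rounded; full precision is carried through to the final answer.)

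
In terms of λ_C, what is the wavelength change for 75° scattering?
0.7412 λ_C

The Compton shift formula is:
Δλ = λ_C(1 - cos θ)

Dividing both sides by λ_C:
Δλ/λ_C = 1 - cos θ

For θ = 75°:
Δλ/λ_C = 1 - cos(75°)
Δλ/λ_C = 1 - 0.2588
Δλ/λ_C = 0.7412

This means the shift is 0.7412 × λ_C = 1.7983 pm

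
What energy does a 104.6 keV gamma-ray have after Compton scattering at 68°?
92.7292 keV

First convert energy to wavelength:
λ = hc/E, with hc ≈ 1239.842 keV·pm (i.e. 1239.842 eV·nm)

For E = 104.6 keV = 104600 eV:
λ = 1239.842 keV·pm / 104.6 keV
λ = 11.8532 pm

Calculate the Compton shift:
Δλ = λ_C(1 - cos(68°)) = 2.4263 × 0.6254
Δλ = 1.5174 pm

Final wavelength:
λ' = 11.8532 + 1.5174 = 13.3706 pm

Final energy:
E' = hc/λ' = 1239.842 / 13.3706 = 92.7292 keV

(Intermediate values are shown rounded; full precision is carried through to the final answer.)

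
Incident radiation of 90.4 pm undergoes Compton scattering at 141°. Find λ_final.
94.7119 pm

Using the Compton scattering formula:
λ' = λ + Δλ = λ + λ_C(1 - cos θ)

Given:
- Initial wavelength λ = 90.4 pm
- Scattering angle θ = 141°
- Compton wavelength λ_C ≈ 2.4263 pm

Calculate the shift:
Δλ = 2.4263 × (1 - cos(141°))
Δλ = 2.4263 × 1.7771
Δλ = 4.3119 pm

Final wavelength:
λ' = 90.4 + 4.3119 = 94.7119 pm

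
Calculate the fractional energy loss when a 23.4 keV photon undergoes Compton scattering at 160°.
0.0816 (or 8.16%)

Calculate initial and final photon energies:

Initial: E₀ = 23.4 keV → λ₀ = 52.9847 pm
Compton shift: Δλ = 4.7063 pm
Final wavelength: λ' = 57.6910 pm
Final energy: E' = 21.4911 keV

Fractional energy loss:
(E₀ - E')/E₀ = (23.4000 - 21.4911)/23.4000
= 1.9089/23.4000
= 0.0816
= 8.16%

(Intermediate values are shown rounded; full precision is carried through to the final answer.)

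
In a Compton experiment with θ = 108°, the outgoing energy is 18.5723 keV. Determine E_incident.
19.5000 keV

Convert final energy to wavelength (hc ≈ 1239.842 keV·pm):
λ' = hc/E' = 1239.842 / 18.5723 = 66.7576 pm

Calculate the Compton shift:
Δλ = λ_C(1 - cos(108°))
Δλ = 2.4263 × (1 - cos(108°))
Δλ = 3.1761 pm

Initial wavelength:
λ = λ' - Δλ = 66.7576 - 3.1761 = 63.5815 pm

Initial energy:
E = hc/λ = 1239.842 / 63.5815 = 19.5000 keV

(Intermediate values are shown rounded; full precision is carried through to the final answer.)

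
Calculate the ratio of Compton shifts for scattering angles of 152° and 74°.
152° produces the larger shift by a factor of 2.599

Calculate both shifts using Δλ = λ_C(1 - cos θ):

For θ₁ = 74°:
Δλ₁ = 2.4263 × (1 - cos(74°))
Δλ₁ = 2.4263 × 0.7244
Δλ₁ = 1.7575 pm

For θ₂ = 152°:
Δλ₂ = 2.4263 × (1 - cos(152°))
Δλ₂ = 2.4263 × 1.8829
Δλ₂ = 4.5686 pm

The 152° angle produces the larger shift.
Ratio: 4.5686/1.7575 = 2.599

(Intermediate values are shown rounded; full precision is carried through to the final answer.)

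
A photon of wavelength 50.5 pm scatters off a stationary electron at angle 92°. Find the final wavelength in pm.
53.0110 pm

Using the Compton scattering formula:
λ' = λ + Δλ = λ + λ_C(1 - cos θ)

Given:
- Initial wavelength λ = 50.5 pm
- Scattering angle θ = 92°
- Compton wavelength λ_C ≈ 2.4263 pm

Calculate the shift:
Δλ = 2.4263 × (1 - cos(92°))
Δλ = 2.4263 × 1.0349
Δλ = 2.5110 pm

Final wavelength:
λ' = 50.5 + 2.5110 = 53.0110 pm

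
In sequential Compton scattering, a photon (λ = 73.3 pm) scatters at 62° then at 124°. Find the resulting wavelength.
78.3703 pm

Apply Compton shift twice:

First scattering at θ₁ = 62°:
Δλ₁ = λ_C(1 - cos(62°))
Δλ₁ = 2.4263 × 0.5305
Δλ₁ = 1.2872 pm

After first scattering:
λ₁ = 73.3 + 1.2872 = 74.5872 pm

Second scattering at θ₂ = 124°:
Δλ₂ = λ_C(1 - cos(124°))
Δλ₂ = 2.4263 × 1.5592
Δλ₂ = 3.7831 pm

Final wavelength:
λ₂ = 74.5872 + 3.7831 = 78.3703 pm

Total shift: Δλ_total = 1.2872 + 3.7831 = 5.0703 pm

(Intermediate values are shown rounded; full precision is carried through to the final answer.)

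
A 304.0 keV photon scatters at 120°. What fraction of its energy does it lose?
0.4716 (or 47.16%)

Calculate initial and final photon energies:

Initial: E₀ = 304.0 keV → λ₀ = 4.0784 pm
Compton shift: Δλ = 3.6395 pm
Final wavelength: λ' = 7.7179 pm
Final energy: E' = 160.6451 keV

Fractional energy loss:
(E₀ - E')/E₀ = (304.0000 - 160.6451)/304.0000
= 143.3549/304.0000
= 0.4716
= 47.16%

(Intermediate values are shown rounded; full precision is carried through to the final answer.)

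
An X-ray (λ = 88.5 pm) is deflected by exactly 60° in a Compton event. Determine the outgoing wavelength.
89.7132 pm

Using the Compton formula: λ' = λ + λ_C(1 − cos θ)

For θ = 60°, cos θ = 1/2 (exact) = 0.5000, so:
1 − cos 60° = 1 − (1/2) = 0.5000

Δλ = λ_C × 0.5000 = 2.4263 × 0.5000 = 1.2132 pm

λ' = 88.5 + 1.2132 = 89.7132 pm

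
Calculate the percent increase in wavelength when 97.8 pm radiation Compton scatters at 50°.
0.8862%

Calculate the Compton shift:
Δλ = λ_C(1 - cos(50°))
Δλ = 2.4263 × (1 - cos(50°))
Δλ = 2.4263 × 0.3572
Δλ = 0.8667 pm

Percentage change:
(Δλ/λ₀) × 100 = (0.8667/97.8) × 100
= 0.8862%

(Intermediate values are shown rounded; full precision is carried through to the final answer.)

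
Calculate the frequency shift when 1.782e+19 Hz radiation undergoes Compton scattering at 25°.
2.376e+17 Hz (decrease)

Convert frequency to wavelength (c = 299792458 m/s):
λ₀ = c/f₀ = 299792458/1.782e+19 = 1.6823370e-11 m = 16.8234 pm

Calculate Compton shift:
Δλ = λ_C(1 - cos(25°)) = 0.2273 pm

Final wavelength:
λ' = λ₀ + Δλ = 16.8234 + 0.2273 = 17.0507 pm

Final frequency:
f' = c/λ' = 299792458/1.7050697e-11 = 1.7582417e+19 Hz

Frequency shift (decrease):
Δf = f₀ - f' = 1.782e+19 - 1.7582417e+19 = 2.376e+17 Hz

(Intermediate values are shown rounded; full precision is carried through to the final answer.)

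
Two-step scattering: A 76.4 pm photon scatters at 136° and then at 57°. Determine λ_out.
81.6765 pm

Apply Compton shift twice:

First scattering at θ₁ = 136°:
Δλ₁ = λ_C(1 - cos(136°))
Δλ₁ = 2.4263 × 1.7193
Δλ₁ = 4.1717 pm

After first scattering:
λ₁ = 76.4 + 4.1717 = 80.5717 pm

Second scattering at θ₂ = 57°:
Δλ₂ = λ_C(1 - cos(57°))
Δλ₂ = 2.4263 × 0.4554
Δλ₂ = 1.1048 pm

Final wavelength:
λ₂ = 80.5717 + 1.1048 = 81.6765 pm

Total shift: Δλ_total = 4.1717 + 1.1048 = 5.2765 pm

(Intermediate values are shown rounded; full precision is carried through to the final answer.)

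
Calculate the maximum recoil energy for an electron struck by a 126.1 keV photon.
41.6699 keV

Maximum energy transfer occurs at θ = 180° (backscattering).

Initial photon: E₀ = 126.1 keV → λ₀ = 9.8322 pm

Maximum Compton shift (at 180°):
Δλ_max = 2λ_C = 2 × 2.4263 = 4.8526 pm

Final wavelength:
λ' = 9.8322 + 4.8526 = 14.6848 pm

Minimum photon energy (maximum energy to electron):
E'_min = hc/λ' = 84.4301 keV

Maximum electron kinetic energy:
K_max = E₀ - E'_min = 126.1000 - 84.4301 = 41.6699 keV

(Intermediate values are shown rounded; full precision is carried through to the final answer.)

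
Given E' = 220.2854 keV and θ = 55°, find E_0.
269.9000 keV

Convert final energy to wavelength (hc ≈ 1239.842 keV·pm):
λ' = hc/E' = 1239.842 / 220.2854 = 5.6283 pm

Calculate the Compton shift:
Δλ = λ_C(1 - cos(55°))
Δλ = 2.4263 × (1 - cos(55°))
Δλ = 1.0346 pm

Initial wavelength:
λ = λ' - Δλ = 5.6283 - 1.0346 = 4.5937 pm

Initial energy:
E = hc/λ = 1239.842 / 4.5937 = 269.9000 keV

(Intermediate values are shown rounded; full precision is carried through to the final answer.)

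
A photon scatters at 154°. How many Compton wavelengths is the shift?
1.8988 λ_C

The Compton shift formula is:
Δλ = λ_C(1 - cos θ)

Dividing both sides by λ_C:
Δλ/λ_C = 1 - cos θ

For θ = 154°:
Δλ/λ_C = 1 - cos(154°)
Δλ/λ_C = 1 - -0.8988
Δλ/λ_C = 1.8988

This means the shift is 1.8988 × λ_C = 4.6071 pm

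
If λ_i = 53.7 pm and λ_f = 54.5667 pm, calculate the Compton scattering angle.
50.00°

First find the wavelength shift:
Δλ = λ' - λ = 54.5667 - 53.7 = 0.8667 pm

Using Δλ = λ_C(1 - cos θ), with λ_C = h/(m_e·c) ≈ 2.42631024 pm:
cos θ = 1 - Δλ/λ_C
cos θ = 1 - 0.8667/2.42631024
cos θ = 0.642791

θ = arccos(0.642791)
θ = 50.00°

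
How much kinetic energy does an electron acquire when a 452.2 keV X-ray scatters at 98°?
227.0111 keV

By energy conservation: K_e = E_initial - E_final

First find the scattered photon energy:
Initial wavelength: λ = hc/E = 2.7418 pm
Compton shift: Δλ = λ_C(1 - cos(98°)) = 2.7640 pm
Final wavelength: λ' = 2.7418 + 2.7640 = 5.5058 pm
Final photon energy: E' = hc/λ' = 225.1889 keV

Electron kinetic energy:
K_e = E - E' = 452.2000 - 225.1889 = 227.0111 keV

(Intermediate values are shown rounded; full precision is carried through to the final answer.)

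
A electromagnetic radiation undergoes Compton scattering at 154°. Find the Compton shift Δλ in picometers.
4.6071 pm

Using the Compton scattering formula:
Δλ = λ_C(1 - cos θ)

where λ_C = h/(m_e·c) ≈ 2.4263 pm is the Compton wavelength of an electron.

For θ = 154°:
cos(154°) = -0.8988
1 - cos(154°) = 1.8988

Δλ = 2.4263 × 1.8988
Δλ = 4.6071 pm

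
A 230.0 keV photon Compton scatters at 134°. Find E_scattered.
130.4769 keV

First convert energy to wavelength:
λ = hc/E, with hc ≈ 1239.842 keV·pm (i.e. 1239.842 eV·nm)

For E = 230.0 keV = 230000 eV:
λ = 1239.842 keV·pm / 230.0 keV
λ = 5.3906 pm

Calculate the Compton shift:
Δλ = λ_C(1 - cos(134°)) = 2.4263 × 1.6947
Δλ = 4.1118 pm

Final wavelength:
λ' = 5.3906 + 4.1118 = 9.5024 pm

Final energy:
E' = hc/λ' = 1239.842 / 9.5024 = 130.4769 keV

(Intermediate values are shown rounded; full precision is carried through to the final answer.)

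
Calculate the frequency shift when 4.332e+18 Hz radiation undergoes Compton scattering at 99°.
1.688e+17 Hz (decrease)

Convert frequency to wavelength (c = 299792458 m/s):
λ₀ = c/f₀ = 299792458/4.332e+18 = 6.9204169e-11 m = 69.2042 pm

Calculate Compton shift:
Δλ = λ_C(1 - cos(99°)) = 2.8059 pm

Final wavelength:
λ' = λ₀ + Δλ = 69.2042 + 2.8059 = 72.0100 pm

Final frequency:
f' = c/λ' = 299792458/7.2010037e-11 = 4.1632038e+18 Hz

Frequency shift (decrease):
Δf = f₀ - f' = 4.332e+18 - 4.1632038e+18 = 1.688e+17 Hz

(Intermediate values are shown rounded; full precision is carried through to the final answer.)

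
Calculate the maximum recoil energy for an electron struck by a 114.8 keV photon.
35.5902 keV

Maximum energy transfer occurs at θ = 180° (backscattering).

Initial photon: E₀ = 114.8 keV → λ₀ = 10.8000 pm

Maximum Compton shift (at 180°):
Δλ_max = 2λ_C = 2 × 2.4263 = 4.8526 pm

Final wavelength:
λ' = 10.8000 + 4.8526 = 15.6526 pm

Minimum photon energy (maximum energy to electron):
E'_min = hc/λ' = 79.2098 keV

Maximum electron kinetic energy:
K_max = E₀ - E'_min = 114.8000 - 79.2098 = 35.5902 keV

(Intermediate values are shown rounded; full precision is carried through to the final answer.)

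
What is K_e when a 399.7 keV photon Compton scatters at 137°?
229.9222 keV

By energy conservation: K_e = E_initial - E_final

First find the scattered photon energy:
Initial wavelength: λ = hc/E = 3.1019 pm
Compton shift: Δλ = λ_C(1 - cos(137°)) = 4.2008 pm
Final wavelength: λ' = 3.1019 + 4.2008 = 7.3027 pm
Final photon energy: E' = hc/λ' = 169.7778 keV

Electron kinetic energy:
K_e = E - E' = 399.7000 - 169.7778 = 229.9222 keV

(Intermediate values are shown rounded; full precision is carried through to the final answer.)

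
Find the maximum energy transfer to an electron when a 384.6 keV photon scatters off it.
231.0846 keV

Maximum energy transfer occurs at θ = 180° (backscattering).

Initial photon: E₀ = 384.6 keV → λ₀ = 3.2237 pm

Maximum Compton shift (at 180°):
Δλ_max = 2λ_C = 2 × 2.4263 = 4.8526 pm

Final wavelength:
λ' = 3.2237 + 4.8526 = 8.0763 pm

Minimum photon energy (maximum energy to electron):
E'_min = hc/λ' = 153.5154 keV

Maximum electron kinetic energy:
K_max = E₀ - E'_min = 384.6000 - 153.5154 = 231.0846 keV

(Intermediate values are shown rounded; full precision is carried through to the final answer.)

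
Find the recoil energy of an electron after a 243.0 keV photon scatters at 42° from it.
26.4504 keV

By energy conservation: K_e = E_initial - E_final

First find the scattered photon energy:
Initial wavelength: λ = hc/E = 5.1022 pm
Compton shift: Δλ = λ_C(1 - cos(42°)) = 0.6232 pm
Final wavelength: λ' = 5.1022 + 0.6232 = 5.7254 pm
Final photon energy: E' = hc/λ' = 216.5496 keV

Electron kinetic energy:
K_e = E - E' = 243.0000 - 216.5496 = 26.4504 keV

(Intermediate values are shown rounded; full precision is carried through to the final answer.)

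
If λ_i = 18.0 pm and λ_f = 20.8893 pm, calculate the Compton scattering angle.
101.00°

First find the wavelength shift:
Δλ = λ' - λ = 20.8893 - 18.0 = 2.8893 pm

Using Δλ = λ_C(1 - cos θ), with λ_C = h/(m_e·c) ≈ 2.42631024 pm:
cos θ = 1 - Δλ/λ_C
cos θ = 1 - 2.8893/2.42631024
cos θ = -0.190821

θ = arccos(-0.190821)
θ = 101.00°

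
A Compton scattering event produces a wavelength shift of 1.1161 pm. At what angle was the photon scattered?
57.32°

From the Compton formula Δλ = λ_C(1 - cos θ), we can solve for θ:

cos θ = 1 - Δλ/λ_C

Given:
- Δλ = 1.1161 pm
- λ_C = h/(m_e·c) ≈ 2.42631024 pm

cos θ = 1 - 1.1161/2.42631024
cos θ = 1 - 0.459999
cos θ = 0.540001

θ = arccos(0.540001)
θ = 57.32°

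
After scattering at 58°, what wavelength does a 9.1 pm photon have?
10.2406 pm

Using the Compton scattering formula:
λ' = λ + Δλ = λ + λ_C(1 - cos θ)

Given:
- Initial wavelength λ = 9.1 pm
- Scattering angle θ = 58°
- Compton wavelength λ_C ≈ 2.4263 pm

Calculate the shift:
Δλ = 2.4263 × (1 - cos(58°))
Δλ = 2.4263 × 0.4701
Δλ = 1.1406 pm

Final wavelength:
λ' = 9.1 + 1.1406 = 10.2406 pm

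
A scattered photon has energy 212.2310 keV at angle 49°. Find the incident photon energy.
247.6001 keV

Convert final energy to wavelength (hc ≈ 1239.842 keV·pm):
λ' = hc/E' = 1239.842 / 212.2310 = 5.8419 pm

Calculate the Compton shift:
Δλ = λ_C(1 - cos(49°))
Δλ = 2.4263 × (1 - cos(49°))
Δλ = 0.8345 pm

Initial wavelength:
λ = λ' - Δλ = 5.8419 - 0.8345 = 5.0074 pm

Initial energy:
E = hc/λ = 1239.842 / 5.0074 = 247.6001 keV

(Intermediate values are shown rounded; full precision is carried through to the final answer.)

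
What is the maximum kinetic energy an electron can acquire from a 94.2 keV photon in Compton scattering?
25.3750 keV

Maximum energy transfer occurs at θ = 180° (backscattering).

Initial photon: E₀ = 94.2 keV → λ₀ = 13.1618 pm

Maximum Compton shift (at 180°):
Δλ_max = 2λ_C = 2 × 2.4263 = 4.8526 pm

Final wavelength:
λ' = 13.1618 + 4.8526 = 18.0144 pm

Minimum photon energy (maximum energy to electron):
E'_min = hc/λ' = 68.8250 keV

Maximum electron kinetic energy:
K_max = E₀ - E'_min = 94.2000 - 68.8250 = 25.3750 keV

(Intermediate values are shown rounded; full precision is carried through to the final answer.)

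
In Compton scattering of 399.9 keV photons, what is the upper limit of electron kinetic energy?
244.0039 keV

Maximum energy transfer occurs at θ = 180° (backscattering).

Initial photon: E₀ = 399.9 keV → λ₀ = 3.1004 pm

Maximum Compton shift (at 180°):
Δλ_max = 2λ_C = 2 × 2.4263 = 4.8526 pm

Final wavelength:
λ' = 3.1004 + 4.8526 = 7.9530 pm

Minimum photon energy (maximum energy to electron):
E'_min = hc/λ' = 155.8961 keV

Maximum electron kinetic energy:
K_max = E₀ - E'_min = 399.9000 - 155.8961 = 244.0039 keV

(Intermediate values are shown rounded; full precision is carried through to the final answer.)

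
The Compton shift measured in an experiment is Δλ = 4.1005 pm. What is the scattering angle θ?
133.63°

From the Compton formula Δλ = λ_C(1 - cos θ), we can solve for θ:

cos θ = 1 - Δλ/λ_C

Given:
- Δλ = 4.1005 pm
- λ_C = h/(m_e·c) ≈ 2.42631024 pm

cos θ = 1 - 4.1005/2.42631024
cos θ = 1 - 1.690015
cos θ = -0.690015

θ = arccos(-0.690015)
θ = 133.63°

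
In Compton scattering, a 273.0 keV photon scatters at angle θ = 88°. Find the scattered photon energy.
180.1264 keV

First convert energy to wavelength:
λ = hc/E, with hc ≈ 1239.842 keV·pm (i.e. 1239.842 eV·nm)

For E = 273.0 keV = 273000 eV:
λ = 1239.842 keV·pm / 273.0 keV
λ = 4.5415 pm

Calculate the Compton shift:
Δλ = λ_C(1 - cos(88°)) = 2.4263 × 0.9651
Δλ = 2.3416 pm

Final wavelength:
λ' = 4.5415 + 2.3416 = 6.8832 pm

Final energy:
E' = hc/λ' = 1239.842 / 6.8832 = 180.1264 keV

(Intermediate values are shown rounded; full precision is carried through to the final answer.)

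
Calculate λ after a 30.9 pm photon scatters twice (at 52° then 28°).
32.1165 pm

Apply Compton shift twice:

First scattering at θ₁ = 52°:
Δλ₁ = λ_C(1 - cos(52°))
Δλ₁ = 2.4263 × 0.3843
Δλ₁ = 0.9325 pm

After first scattering:
λ₁ = 30.9 + 0.9325 = 31.8325 pm

Second scattering at θ₂ = 28°:
Δλ₂ = λ_C(1 - cos(28°))
Δλ₂ = 2.4263 × 0.1171
Δλ₂ = 0.2840 pm

Final wavelength:
λ₂ = 31.8325 + 0.2840 = 32.1165 pm

Total shift: Δλ_total = 0.9325 + 0.2840 = 1.2165 pm

(Intermediate values are shown rounded; full precision is carried through to the final answer.)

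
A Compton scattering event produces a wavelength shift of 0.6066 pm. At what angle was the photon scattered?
41.41°

From the Compton formula Δλ = λ_C(1 - cos θ), we can solve for θ:

cos θ = 1 - Δλ/λ_C

Given:
- Δλ = 0.6066 pm
- λ_C = h/(m_e·c) ≈ 2.42631024 pm

cos θ = 1 - 0.6066/2.42631024
cos θ = 1 - 0.250009
cos θ = 0.749991

θ = arccos(0.749991)
θ = 41.41°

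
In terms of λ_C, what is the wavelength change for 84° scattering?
0.8955 λ_C

The Compton shift formula is:
Δλ = λ_C(1 - cos θ)

Dividing both sides by λ_C:
Δλ/λ_C = 1 - cos θ

For θ = 84°:
Δλ/λ_C = 1 - cos(84°)
Δλ/λ_C = 1 - 0.1045
Δλ/λ_C = 0.8955

This means the shift is 0.8955 × λ_C = 2.1727 pm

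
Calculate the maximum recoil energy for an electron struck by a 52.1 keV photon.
8.8245 keV

Maximum energy transfer occurs at θ = 180° (backscattering).

Initial photon: E₀ = 52.1 keV → λ₀ = 23.7974 pm

Maximum Compton shift (at 180°):
Δλ_max = 2λ_C = 2 × 2.4263 = 4.8526 pm

Final wavelength:
λ' = 23.7974 + 4.8526 = 28.6500 pm

Minimum photon energy (maximum energy to electron):
E'_min = hc/λ' = 43.2755 keV

Maximum electron kinetic energy:
K_max = E₀ - E'_min = 52.1000 - 43.2755 = 8.8245 keV

(Intermediate values are shown rounded; full precision is carried through to the final answer.)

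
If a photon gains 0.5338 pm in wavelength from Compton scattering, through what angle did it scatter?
38.74°

From the Compton formula Δλ = λ_C(1 - cos θ), we can solve for θ:

cos θ = 1 - Δλ/λ_C

Given:
- Δλ = 0.5338 pm
- λ_C = h/(m_e·c) ≈ 2.42631024 pm

cos θ = 1 - 0.5338/2.42631024
cos θ = 1 - 0.220005
cos θ = 0.779995

θ = arccos(0.779995)
θ = 38.74°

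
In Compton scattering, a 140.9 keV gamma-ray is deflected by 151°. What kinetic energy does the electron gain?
48.0130 keV

By energy conservation: K_e = E_initial - E_final

First find the scattered photon energy:
Initial wavelength: λ = hc/E = 8.7994 pm
Compton shift: Δλ = λ_C(1 - cos(151°)) = 4.5484 pm
Final wavelength: λ' = 8.7994 + 4.5484 = 13.3479 pm
Final photon energy: E' = hc/λ' = 92.8870 keV

Electron kinetic energy:
K_e = E - E' = 140.9000 - 92.8870 = 48.0130 keV

(Intermediate values are shown rounded; full precision is carried through to the final answer.)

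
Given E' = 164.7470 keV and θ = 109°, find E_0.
287.7001 keV

Convert final energy to wavelength (hc ≈ 1239.842 keV·pm):
λ' = hc/E' = 1239.842 / 164.7470 = 7.5257 pm

Calculate the Compton shift:
Δλ = λ_C(1 - cos(109°))
Δλ = 2.4263 × (1 - cos(109°))
Δλ = 3.2162 pm

Initial wavelength:
λ = λ' - Δλ = 7.5257 - 3.2162 = 4.3095 pm

Initial energy:
E = hc/λ = 1239.842 / 4.3095 = 287.7001 keV

(Intermediate values are shown rounded; full precision is carried through to the final answer.)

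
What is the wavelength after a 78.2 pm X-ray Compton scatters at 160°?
82.9063 pm

Using the Compton scattering formula:
λ' = λ + Δλ = λ + λ_C(1 - cos θ)

Given:
- Initial wavelength λ = 78.2 pm
- Scattering angle θ = 160°
- Compton wavelength λ_C ≈ 2.4263 pm

Calculate the shift:
Δλ = 2.4263 × (1 - cos(160°))
Δλ = 2.4263 × 1.9397
Δλ = 4.7063 pm

Final wavelength:
λ' = 78.2 + 4.7063 = 82.9063 pm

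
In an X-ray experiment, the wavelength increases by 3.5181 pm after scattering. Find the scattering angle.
116.74°

From the Compton formula Δλ = λ_C(1 - cos θ), we can solve for θ:

cos θ = 1 - Δλ/λ_C

Given:
- Δλ = 3.5181 pm
- λ_C = h/(m_e·c) ≈ 2.42631024 pm

cos θ = 1 - 3.5181/2.42631024
cos θ = 1 - 1.449979
cos θ = -0.449979

θ = arccos(-0.449979)
θ = 116.74°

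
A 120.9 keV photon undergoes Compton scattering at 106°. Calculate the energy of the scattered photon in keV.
92.8707 keV

First convert energy to wavelength:
λ = hc/E, with hc ≈ 1239.842 keV·pm (i.e. 1239.842 eV·nm)

For E = 120.9 keV = 120900 eV:
λ = 1239.842 keV·pm / 120.9 keV
λ = 10.2551 pm

Calculate the Compton shift:
Δλ = λ_C(1 - cos(106°)) = 2.4263 × 1.2756
Δλ = 3.0951 pm

Final wavelength:
λ' = 10.2551 + 3.0951 = 13.3502 pm

Final energy:
E' = hc/λ' = 1239.842 / 13.3502 = 92.8707 keV

(Intermediate values are shown rounded; full precision is carried through to the final answer.)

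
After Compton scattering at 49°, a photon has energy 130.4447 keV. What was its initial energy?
143.0000 keV

Convert final energy to wavelength (hc ≈ 1239.842 keV·pm):
λ' = hc/E' = 1239.842 / 130.4447 = 9.5047 pm

Calculate the Compton shift:
Δλ = λ_C(1 - cos(49°))
Δλ = 2.4263 × (1 - cos(49°))
Δλ = 0.8345 pm

Initial wavelength:
λ = λ' - Δλ = 9.5047 - 0.8345 = 8.6702 pm

Initial energy:
E = hc/λ = 1239.842 / 8.6702 = 143.0000 keV

(Intermediate values are shown rounded; full precision is carried through to the final answer.)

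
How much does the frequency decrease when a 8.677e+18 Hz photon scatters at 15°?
2.071e+16 Hz (decrease)

Convert frequency to wavelength (c = 299792458 m/s):
λ₀ = c/f₀ = 299792458/8.677e+18 = 3.4550243e-11 m = 34.5502 pm

Calculate Compton shift:
Δλ = λ_C(1 - cos(15°)) = 0.0827 pm

Final wavelength:
λ' = λ₀ + Δλ = 34.5502 + 0.0827 = 34.6329 pm

Final frequency:
f' = c/λ' = 299792458/3.4632917e-11 = 8.6562866e+18 Hz

Frequency shift (decrease):
Δf = f₀ - f' = 8.677e+18 - 8.6562866e+18 = 2.071e+16 Hz

(Intermediate values are shown rounded; full precision is carried through to the final answer.)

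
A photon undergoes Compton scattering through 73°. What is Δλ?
1.7169 pm

Using the Compton scattering formula:
Δλ = λ_C(1 - cos θ)

where λ_C = h/(m_e·c) ≈ 2.4263 pm is the Compton wavelength of an electron.

For θ = 73°:
cos(73°) = 0.2924
1 - cos(73°) = 0.7076

Δλ = 2.4263 × 0.7076
Δλ = 1.7169 pm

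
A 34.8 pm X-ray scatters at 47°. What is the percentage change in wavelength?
2.2172%

Calculate the Compton shift:
Δλ = λ_C(1 - cos(47°))
Δλ = 2.4263 × (1 - cos(47°))
Δλ = 2.4263 × 0.3180
Δλ = 0.7716 pm

Percentage change:
(Δλ/λ₀) × 100 = (0.7716/34.8) × 100
= 2.2172%

(Intermediate values are shown rounded; full precision is carried through to the final answer.)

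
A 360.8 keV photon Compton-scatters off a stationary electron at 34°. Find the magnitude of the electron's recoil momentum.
1.0851e-22 kg·m/s

The electron is initially at rest, so by conservation of momentum:
p⃗_e = p⃗₀ − p⃗'  (incident photon momentum minus scattered photon momentum)

Photon momentum magnitudes (p = h/λ = E/c):
λ₀ = hc/E₀ = 3.4364 pm → p₀ = h/λ₀ = 1.9282e-22 kg·m/s
Δλ = λ_C(1 − cos 34°) = 0.4148 pm
λ' = 3.8512 pm → p' = h/λ' = 1.7205e-22 kg·m/s

The scattered photon makes angle θ = 34° with the incident direction, so by the law of cosines:
|p⃗_e|² = p₀² + p'² − 2p₀p'cos θ
|p⃗_e|² = (1.9282e-22)² + (1.7205e-22)² − 2·1.9282e-22·1.7205e-22·cos(34°)
|p⃗_e| = 1.0851e-22 kg·m/s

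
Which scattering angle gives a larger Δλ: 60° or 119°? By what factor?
119° produces the larger shift by a factor of 2.970

Calculate both shifts using Δλ = λ_C(1 - cos θ):

For θ₁ = 60°:
Δλ₁ = 2.4263 × (1 - cos(60°))
Δλ₁ = 2.4263 × 0.5000
Δλ₁ = 1.2132 pm

For θ₂ = 119°:
Δλ₂ = 2.4263 × (1 - cos(119°))
Δλ₂ = 2.4263 × 1.4848
Δλ₂ = 3.6026 pm

The 119° angle produces the larger shift.
Ratio: 3.6026/1.2132 = 2.970

(Intermediate values are shown rounded; full precision is carried through to the final answer.)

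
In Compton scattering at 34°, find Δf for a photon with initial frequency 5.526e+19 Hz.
3.925e+18 Hz (decrease)

Convert frequency to wavelength (c = 299792458 m/s):
λ₀ = c/f₀ = 299792458/5.526e+19 = 5.4251259e-12 m = 5.4251 pm

Calculate Compton shift:
Δλ = λ_C(1 - cos(34°)) = 0.4148 pm

Final wavelength:
λ' = λ₀ + Δλ = 5.4251 + 0.4148 = 5.8399 pm

Final frequency:
f' = c/λ' = 299792458/5.8399338e-12 = 5.1334907e+19 Hz

Frequency shift (decrease):
Δf = f₀ - f' = 5.526e+19 - 5.1334907e+19 = 3.925e+18 Hz

(Intermediate values are shown rounded; full precision is carried through to the final answer.)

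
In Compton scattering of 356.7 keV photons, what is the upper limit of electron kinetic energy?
207.8324 keV

Maximum energy transfer occurs at θ = 180° (backscattering).

Initial photon: E₀ = 356.7 keV → λ₀ = 3.4759 pm

Maximum Compton shift (at 180°):
Δλ_max = 2λ_C = 2 × 2.4263 = 4.8526 pm

Final wavelength:
λ' = 3.4759 + 4.8526 = 8.3285 pm

Minimum photon energy (maximum energy to electron):
E'_min = hc/λ' = 148.8676 keV

Maximum electron kinetic energy:
K_max = E₀ - E'_min = 356.7000 - 148.8676 = 207.8324 keV

(Intermediate values are shown rounded; full precision is carried through to the final answer.)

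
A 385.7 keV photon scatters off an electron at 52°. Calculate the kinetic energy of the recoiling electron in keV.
86.7303 keV

By energy conservation: K_e = E_initial - E_final

First find the scattered photon energy:
Initial wavelength: λ = hc/E = 3.2145 pm
Compton shift: Δλ = λ_C(1 - cos(52°)) = 0.9325 pm
Final wavelength: λ' = 3.2145 + 0.9325 = 4.1470 pm
Final photon energy: E' = hc/λ' = 298.9697 keV

Electron kinetic energy:
K_e = E - E' = 385.7000 - 298.9697 = 86.7303 keV

(Intermediate values are shown rounded; full precision is carried through to the final answer.)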